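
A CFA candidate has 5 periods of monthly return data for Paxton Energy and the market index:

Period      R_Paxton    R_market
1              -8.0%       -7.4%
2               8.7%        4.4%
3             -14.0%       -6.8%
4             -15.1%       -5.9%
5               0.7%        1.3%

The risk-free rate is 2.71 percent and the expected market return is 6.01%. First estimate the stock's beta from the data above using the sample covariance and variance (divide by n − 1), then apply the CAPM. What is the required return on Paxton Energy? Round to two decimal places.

8.51%

Mean R_i = (-8.0 + 8.7 − 14.0 − 15.1 + 0.7) / 5 = -5.5400%
Mean R_m = (-7.4 + 4.4 − 6.8 − 5.9 + 1.3) / 5 = -2.8800%
Σ(R_i − R̄_i)(R_m − R̄_m) = 202.9040  ⇒  Cov = 202.9040 / 4 = 50.7260
Σ(R_m − R̄_m)² = 115.3880  ⇒  Var(R_m) = 115.3880 / 4 = 28.8470
β = Cov / Var(R_m) = 50.7260 / 28.8470 = 1.7584
MRP = 6.01% − 2.71% = 3.30%
E(R) = R_f + β × MRP = 2.71% + 1.7584 × 3.30% = 8.51%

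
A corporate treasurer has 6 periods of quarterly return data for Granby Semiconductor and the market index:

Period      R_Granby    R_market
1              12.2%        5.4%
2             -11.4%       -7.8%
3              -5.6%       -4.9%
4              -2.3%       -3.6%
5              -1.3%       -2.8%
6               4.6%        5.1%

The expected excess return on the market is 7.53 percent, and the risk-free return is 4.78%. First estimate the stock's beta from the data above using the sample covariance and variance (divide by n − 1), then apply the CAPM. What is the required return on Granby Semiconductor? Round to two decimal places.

15.54%

Mean R_i = (12.2 − 11.4 − 5.6 − 2.3 − 1.3 + 4.6) / 6 = -0.6333%
Mean R_m = (5.4 − 7.8 − 4.9 − 3.6 − 2.8 + 5.1) / 6 = -1.4333%
Σ(R_i − R̄_i)(R_m − R̄_m) = 212.1733  ⇒  Cov = 212.1733 / 5 = 42.4347
Σ(R_m − R̄_m)² = 148.4933  ⇒  Var(R_m) = 148.4933 / 5 = 29.6987
β = Cov / Var(R_m) = 42.4347 / 29.6987 = 1.4288
E(R) = R_f + β × MRP = 4.78% + 1.4288 × 7.53% = 15.54%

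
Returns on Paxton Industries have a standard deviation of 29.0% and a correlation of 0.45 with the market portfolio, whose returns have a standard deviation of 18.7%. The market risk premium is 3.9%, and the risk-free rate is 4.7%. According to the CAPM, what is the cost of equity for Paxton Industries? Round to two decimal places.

β = ρ × σ_i / σ_m = 0.45 × 29.0% / 18.7% = 0.6979
E(R) = 4.7% + 0.6979 × 3.9% = 7.42%

7.42%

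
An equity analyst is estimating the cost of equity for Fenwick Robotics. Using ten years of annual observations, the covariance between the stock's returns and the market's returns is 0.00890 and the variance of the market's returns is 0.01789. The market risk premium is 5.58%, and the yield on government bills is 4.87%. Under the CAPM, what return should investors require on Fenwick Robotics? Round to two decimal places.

β = Cov(R_i, R_m) / Var(R_m) = 0.00890 / 0.01789 = 0.4975
E(R) = R_f + β × MRP = 4.87% + 0.4975 × 5.58% = 7.65%

7.65%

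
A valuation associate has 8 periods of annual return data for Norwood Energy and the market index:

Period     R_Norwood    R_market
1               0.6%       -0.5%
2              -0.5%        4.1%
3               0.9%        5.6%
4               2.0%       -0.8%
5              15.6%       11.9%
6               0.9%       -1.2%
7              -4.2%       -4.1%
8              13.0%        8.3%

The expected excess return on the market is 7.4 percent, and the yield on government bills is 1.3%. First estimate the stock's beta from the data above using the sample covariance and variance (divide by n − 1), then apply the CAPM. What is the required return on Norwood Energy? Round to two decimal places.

Mean R_i = (0.6 − 0.5 + 0.9 + 2.0 + 15.6 + 0.9 − 4.2 + 13.0) / 8 = 3.5375%
Mean R_m = (-0.5 + 4.1 + 5.6 − 0.8 + 11.9 − 1.2 − 4.1 + 8.3) / 8 = 2.9125%
Σ(R_i − R̄_i)(R_m − R̄_m) = 228.3463  ⇒  Cov = 228.3463 / 7 = 32.6209
Σ(R_m − R̄_m)² = 209.9488  ⇒  Var(R_m) = 209.9488 / 7 = 29.9927
β = Cov / Var(R_m) = 32.6209 / 29.9927 = 1.0876
E(R) = R_f + β × MRP = 1.3% + 1.0876 × 7.4% = 9.35%

9.35%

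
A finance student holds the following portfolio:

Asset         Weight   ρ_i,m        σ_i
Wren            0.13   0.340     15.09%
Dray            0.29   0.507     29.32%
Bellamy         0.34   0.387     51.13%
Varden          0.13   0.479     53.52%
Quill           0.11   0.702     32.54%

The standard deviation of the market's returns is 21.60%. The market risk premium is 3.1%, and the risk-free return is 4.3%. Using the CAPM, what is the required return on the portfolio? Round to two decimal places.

β_Wren = 0.340 × 15.09% / 21.60% = 0.2375
β_Dray = 0.507 × 29.32% / 21.60% = 0.6882
β_Bellamy = 0.387 × 51.13% / 21.60% = 0.9161
β_Varden = 0.479 × 53.52% / 21.60% = 1.1869
β_Quill = 0.702 × 32.54% / 21.60% = 1.0576
β_P = Σ w_i β_i = 0.13×0.2375 + 0.29×0.6882 + 0.34×0.9161 + 0.13×1.1869 + 0.11×1.0576 = 0.8126
E(R_P) = R_f + β_P × MRP = 4.3% + 0.8126 × 3.1% = 6.82%

6.82%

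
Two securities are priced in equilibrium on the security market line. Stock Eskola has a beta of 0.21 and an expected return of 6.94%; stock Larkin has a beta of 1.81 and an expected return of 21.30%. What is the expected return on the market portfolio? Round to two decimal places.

Both satisfy E(R) = R_f + β·MRP, so the slope of the SML is
MRP = (21.30% − 6.94%) / (1.81 − 0.21) = 14.36% / 1.60 = 8.9750%
R_f = E(R_Eskola) − β_Eskola·MRP = 6.94% − 0.21 × 8.9750% = 5.0553%
E(R_m) = R_f + MRP = 5.0553% + 8.9750% = 14.03%

14.03%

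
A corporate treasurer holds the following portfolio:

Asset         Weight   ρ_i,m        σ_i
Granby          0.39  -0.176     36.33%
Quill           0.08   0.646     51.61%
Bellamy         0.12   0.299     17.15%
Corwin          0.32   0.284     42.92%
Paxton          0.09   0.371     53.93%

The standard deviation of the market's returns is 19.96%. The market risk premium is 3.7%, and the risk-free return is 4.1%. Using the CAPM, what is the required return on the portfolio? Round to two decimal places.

5.30%

β_Granby = -0.176 × 36.33% / 19.96% = -0.3203
β_Quill = 0.646 × 51.61% / 19.96% = 1.6703
β_Bellamy = 0.299 × 17.15% / 19.96% = 0.2569
β_Corwin = 0.284 × 42.92% / 19.96% = 0.6107
β_Paxton = 0.371 × 53.93% / 19.96% = 1.0024
β_P = Σ w_i β_i = 0.39×-0.3203 + 0.08×1.6703 + 0.12×0.2569 + 0.32×0.6107 + 0.09×1.0024 = 0.3252
E(R_P) = R_f + β_P × MRP = 4.1% + 0.3252 × 3.7% = 5.30%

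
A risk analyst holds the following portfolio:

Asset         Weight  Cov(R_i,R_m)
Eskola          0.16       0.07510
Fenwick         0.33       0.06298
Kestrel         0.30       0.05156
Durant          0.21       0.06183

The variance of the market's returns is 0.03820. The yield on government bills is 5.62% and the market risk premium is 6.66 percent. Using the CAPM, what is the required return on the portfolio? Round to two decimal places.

16.30%

β_Eskola = 0.07510 / 0.03820 = 1.9660
β_Fenwick = 0.06298 / 0.03820 = 1.6487
β_Kestrel = 0.05156 / 0.03820 = 1.3497
β_Durant = 0.06183 / 0.03820 = 1.6186
β_P = Σ w_i β_i = 0.16×1.9660 + 0.33×1.6487 + 0.30×1.3497 + 0.21×1.6186 = 1.6034
E(R_P) = R_f + β_P × MRP = 5.62% + 1.6034 × 6.66% = 16.30%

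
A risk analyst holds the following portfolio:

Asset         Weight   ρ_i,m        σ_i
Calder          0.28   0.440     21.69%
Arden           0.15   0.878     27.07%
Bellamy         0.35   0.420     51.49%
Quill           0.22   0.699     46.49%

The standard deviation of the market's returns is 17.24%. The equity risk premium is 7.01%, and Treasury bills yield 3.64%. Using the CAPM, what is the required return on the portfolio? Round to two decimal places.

12.16%

β_Calder = 0.440 × 21.69% / 17.24% = 0.5536
β_Arden = 0.878 × 27.07% / 17.24% = 1.3786
β_Bellamy = 0.420 × 51.49% / 17.24% = 1.2544
β_Quill = 0.699 × 46.49% / 17.24% = 1.8849
β_P = Σ w_i β_i = 0.28×0.5536 + 0.15×1.3786 + 0.35×1.2544 + 0.22×1.8849 = 1.2155
E(R_P) = R_f + β_P × MRP = 3.64% + 1.2155 × 7.01% = 12.16%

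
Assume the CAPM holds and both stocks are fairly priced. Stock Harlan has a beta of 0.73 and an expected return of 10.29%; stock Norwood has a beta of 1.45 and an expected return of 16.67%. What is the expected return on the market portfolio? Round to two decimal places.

12.68%

Both satisfy E(R) = R_f + β·MRP, so the slope of the SML is
MRP = (16.67% − 10.29%) / (1.45 − 0.73) = 6.38% / 0.72 = 8.8611%
R_f = E(R_Harlan) − β_Harlan·MRP = 10.29% − 0.73 × 8.8611% = 3.8214%
E(R_m) = R_f + MRP = 3.8214% + 8.8611% = 12.68%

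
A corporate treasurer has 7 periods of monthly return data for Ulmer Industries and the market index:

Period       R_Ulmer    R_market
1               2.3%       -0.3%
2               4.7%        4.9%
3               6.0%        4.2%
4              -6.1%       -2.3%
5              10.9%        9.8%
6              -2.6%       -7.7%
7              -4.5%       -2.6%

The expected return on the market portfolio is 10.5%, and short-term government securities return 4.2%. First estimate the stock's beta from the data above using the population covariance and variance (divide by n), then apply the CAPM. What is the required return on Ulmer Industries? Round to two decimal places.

Mean R_i = (2.3 + 4.7 + 6.0 − 6.1 + 10.9 − 2.6 − 4.5) / 7 = 1.5286%
Mean R_m = (-0.3 + 4.9 + 4.2 − 2.3 + 9.8 − 7.7 − 2.6) / 7 = 0.8571%
Σ(R_i − R̄_i)(R_m − R̄_m) = 190.9386  ⇒  Cov = 190.9386 / 7 = 27.2769
Σ(R_m − R̄_m)² = 203.9771  ⇒  Var(R_m) = 203.9771 / 7 = 29.1396
β = Cov / Var(R_m) = 27.2769 / 29.1396 = 0.9361
MRP = 10.5% − 4.2% = 6.30%
E(R) = R_f + β × MRP = 4.2% + 0.9361 × 6.3% = 10.10%

10.10%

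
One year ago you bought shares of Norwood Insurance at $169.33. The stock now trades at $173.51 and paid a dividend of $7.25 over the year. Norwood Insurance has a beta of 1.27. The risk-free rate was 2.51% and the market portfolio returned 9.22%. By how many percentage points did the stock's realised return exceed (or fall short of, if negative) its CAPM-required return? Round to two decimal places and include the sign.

Realised HPR = (P1 + D1 − P0) / P0 = (173.51 + 7.25 − 169.33) / 169.33 = 11.43 / 169.33 = 6.7501%
MRP = 9.22% − 2.51% = 6.71%
CAPM required = R_f + β·MRP = 2.51% + 1.27 × 6.71% = 11.0317%
α = realised − required = 6.7501% − 11.0317% = -4.28%

-4.28%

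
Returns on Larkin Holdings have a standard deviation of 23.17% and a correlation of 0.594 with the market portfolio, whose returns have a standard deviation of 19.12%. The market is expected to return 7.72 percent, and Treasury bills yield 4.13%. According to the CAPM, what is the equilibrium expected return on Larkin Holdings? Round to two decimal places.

β = ρ × σ_i / σ_m = 0.594 × 23.17% / 19.12% = 0.7198
MRP = 7.72% − 4.13% = 3.59%
E(R) = 4.13% + 0.7198 × 3.59% = 6.71%

6.71%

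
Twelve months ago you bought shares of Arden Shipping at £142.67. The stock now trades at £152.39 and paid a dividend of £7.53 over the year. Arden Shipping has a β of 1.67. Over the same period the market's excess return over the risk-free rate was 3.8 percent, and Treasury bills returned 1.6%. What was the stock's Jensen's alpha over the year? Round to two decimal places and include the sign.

Realised HPR = (P1 + D1 − P0) / P0 = (152.39 + 7.53 − 142.67) / 142.67 = 17.25 / 142.67 = 12.0908%
CAPM required = R_f + β·MRP = 1.6% + 1.67 × 3.8% = 7.9460%
α = realised − required = 12.0908% − 7.9460% = +4.14%

+4.14%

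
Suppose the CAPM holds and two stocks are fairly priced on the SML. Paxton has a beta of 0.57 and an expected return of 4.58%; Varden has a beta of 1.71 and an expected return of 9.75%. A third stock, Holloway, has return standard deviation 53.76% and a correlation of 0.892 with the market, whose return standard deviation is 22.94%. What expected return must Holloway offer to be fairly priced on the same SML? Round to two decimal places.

11.48%

MRP = (9.75% − 4.58%) / (1.71 − 0.57) = 4.5351%
R_f = 4.58% − 0.57 × 4.5351% = 1.9950%
β_Holloway = ρ·σ_i/σ_m = 0.892 × 53.76 / 22.94 = 2.0904
E(R_Holloway) = R_f + β × MRP = 1.9950% + 2.0904 × 4.5351% = 11.48%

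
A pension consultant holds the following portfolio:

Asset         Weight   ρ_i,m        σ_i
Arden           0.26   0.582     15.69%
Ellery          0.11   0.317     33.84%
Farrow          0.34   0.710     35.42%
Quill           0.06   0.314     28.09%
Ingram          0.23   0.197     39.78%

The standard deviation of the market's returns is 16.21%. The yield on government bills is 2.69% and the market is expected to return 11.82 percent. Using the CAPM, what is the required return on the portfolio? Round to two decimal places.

β_Arden = 0.582 × 15.69% / 16.21% = 0.5633
β_Ellery = 0.317 × 33.84% / 16.21% = 0.6618
β_Farrow = 0.710 × 35.42% / 16.21% = 1.5514
β_Quill = 0.314 × 28.09% / 16.21% = 0.5441
β_Ingram = 0.197 × 39.78% / 16.21% = 0.4834
β_P = Σ w_i β_i = 0.26×0.5633 + 0.11×0.6618 + 0.34×1.5514 + 0.06×0.5441 + 0.23×0.4834 = 0.8906
MRP = 11.82% − 2.69% = 9.13%
E(R_P) = R_f + β_P × MRP = 2.69% + 0.8906 × 9.13% = 10.82%

10.82%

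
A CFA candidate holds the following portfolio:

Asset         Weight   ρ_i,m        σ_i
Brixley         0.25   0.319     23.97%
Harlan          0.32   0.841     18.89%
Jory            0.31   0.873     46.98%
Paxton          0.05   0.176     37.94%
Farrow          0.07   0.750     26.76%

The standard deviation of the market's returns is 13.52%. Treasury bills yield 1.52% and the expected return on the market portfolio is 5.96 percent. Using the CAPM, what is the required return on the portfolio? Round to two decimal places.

β_Brixley = 0.319 × 23.97% / 13.52% = 0.5656
β_Harlan = 0.841 × 18.89% / 13.52% = 1.1750
β_Jory = 0.873 × 46.98% / 13.52% = 3.0335
β_Paxton = 0.176 × 37.94% / 13.52% = 0.4939
β_Farrow = 0.750 × 26.76% / 13.52% = 1.4845
β_P = Σ w_i β_i = 0.25×0.5656 + 0.32×1.1750 + 0.31×3.0335 + 0.05×0.4939 + 0.07×1.4845 = 1.5864
MRP = 5.96% − 1.52% = 4.44%
E(R_P) = R_f + β_P × MRP = 1.52% + 1.5864 × 4.44% = 8.56%

8.56%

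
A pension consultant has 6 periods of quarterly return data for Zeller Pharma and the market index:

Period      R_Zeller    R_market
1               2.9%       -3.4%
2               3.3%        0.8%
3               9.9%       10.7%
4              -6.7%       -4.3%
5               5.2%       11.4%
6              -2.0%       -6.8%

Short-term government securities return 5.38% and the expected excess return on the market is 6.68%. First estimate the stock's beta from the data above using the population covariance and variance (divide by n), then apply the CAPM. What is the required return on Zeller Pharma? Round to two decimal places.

9.32%

Mean R_i = (2.9 + 3.3 + 9.9 − 6.7 + 5.2 − 2.0) / 6 = 2.1000%
Mean R_m = (-3.4 + 0.8 + 10.7 − 4.3 + 11.4 − 6.8) / 6 = 1.4000%
Σ(R_i − R̄_i)(R_m − R̄_m) = 182.7600  ⇒  Cov = 182.7600 / 6 = 30.4600
Σ(R_m − R̄_m)² = 309.6200  ⇒  Var(R_m) = 309.6200 / 6 = 51.6033
β = Cov / Var(R_m) = 30.4600 / 51.6033 = 0.5903
E(R) = R_f + β × MRP = 5.38% + 0.5903 × 6.68% = 9.32%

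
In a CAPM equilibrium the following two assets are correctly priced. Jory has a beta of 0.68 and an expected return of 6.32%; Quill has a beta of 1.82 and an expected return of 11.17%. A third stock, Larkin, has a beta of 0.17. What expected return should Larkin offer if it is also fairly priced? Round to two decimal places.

MRP (SML slope) = (11.17% − 6.32%) / (1.82 − 0.68) = 4.85% / 1.14 = 4.2544%
R_f (intercept) = 6.32% − 0.68 × 4.2544% = 3.4270%
E(R_Larkin) = R_f + β × MRP = 3.4270% + 0.17 × 4.2544% = 4.15%

4.15%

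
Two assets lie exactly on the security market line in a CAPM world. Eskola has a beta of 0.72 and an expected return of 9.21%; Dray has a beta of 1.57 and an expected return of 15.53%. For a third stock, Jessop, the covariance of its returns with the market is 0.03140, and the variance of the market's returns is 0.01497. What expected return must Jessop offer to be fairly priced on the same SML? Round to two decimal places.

MRP = (15.53% − 9.21%) / (1.57 − 0.72) = 7.4353%
R_f = 9.21% − 0.72 × 7.4353% = 3.8566%
β_Jessop = Cov / Var(R_m) = 0.03140 / 0.01497 = 2.0975
E(R_Jessop) = R_f + β × MRP = 3.8566% + 2.0975 × 7.4353% = 19.45%

19.45%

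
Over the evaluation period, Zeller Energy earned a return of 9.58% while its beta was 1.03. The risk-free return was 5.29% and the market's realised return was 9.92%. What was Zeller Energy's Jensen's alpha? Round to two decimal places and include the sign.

-0.48%

Market excess return = 9.92% − 5.29% = 4.63%
CAPM benchmark = R_f + β(R_m − R_f) = 5.29% + 1.03 × 4.63% = 10.0589%
α = actual − benchmark = 9.58% − 10.0589% = -0.48%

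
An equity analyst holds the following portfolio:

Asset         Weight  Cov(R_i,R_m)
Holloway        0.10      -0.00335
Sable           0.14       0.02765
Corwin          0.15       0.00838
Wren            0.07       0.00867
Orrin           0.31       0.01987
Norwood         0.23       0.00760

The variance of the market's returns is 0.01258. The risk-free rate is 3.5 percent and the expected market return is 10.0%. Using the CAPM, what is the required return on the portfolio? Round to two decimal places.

β_Holloway = -0.00335 / 0.01258 = -0.2663
β_Sable = 0.02765 / 0.01258 = 2.1979
β_Corwin = 0.00838 / 0.01258 = 0.6661
β_Wren = 0.00867 / 0.01258 = 0.6892
β_Orrin = 0.01987 / 0.01258 = 1.5795
β_Norwood = 0.00760 / 0.01258 = 0.6041
β_P = Σ w_i β_i = 0.10×-0.2663 + 0.14×2.1979 + 0.15×0.6661 + 0.07×0.6892 + 0.31×1.5795 + 0.23×0.6041 = 1.0578
MRP = 10.0% − 3.5% = 6.50%
E(R_P) = R_f + β_P × MRP = 3.5% + 1.0578 × 6.5% = 10.38%

10.38%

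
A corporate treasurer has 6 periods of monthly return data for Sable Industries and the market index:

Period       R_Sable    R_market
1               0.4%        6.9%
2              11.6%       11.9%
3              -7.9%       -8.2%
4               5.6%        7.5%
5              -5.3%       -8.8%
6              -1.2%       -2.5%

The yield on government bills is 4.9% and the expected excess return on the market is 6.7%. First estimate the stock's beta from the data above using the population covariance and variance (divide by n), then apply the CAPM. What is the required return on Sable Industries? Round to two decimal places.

9.96%

Mean R_i = (0.4 + 11.6 − 7.9 + 5.6 − 5.3 − 1.2) / 6 = 0.5333%
Mean R_m = (6.9 + 11.9 − 8.2 + 7.5 − 8.8 − 2.5) / 6 = 1.1333%
Σ(R_i − R̄_i)(R_m − R̄_m) = 293.5933  ⇒  Cov = 293.5933 / 6 = 48.9322
Σ(R_m − R̄_m)² = 388.6933  ⇒  Var(R_m) = 388.6933 / 6 = 64.7822
β = Cov / Var(R_m) = 48.9322 / 64.7822 = 0.7553
E(R) = R_f + β × MRP = 4.9% + 0.7553 × 6.7% = 9.96%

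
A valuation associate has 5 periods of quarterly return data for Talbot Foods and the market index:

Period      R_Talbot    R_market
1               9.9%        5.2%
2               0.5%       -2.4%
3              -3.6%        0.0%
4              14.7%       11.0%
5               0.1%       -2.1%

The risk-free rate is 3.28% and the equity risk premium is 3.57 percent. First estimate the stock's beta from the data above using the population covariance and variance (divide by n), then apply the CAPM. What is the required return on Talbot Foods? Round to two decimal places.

7.68%

Mean R_i = (9.9 + 0.5 − 3.6 + 14.7 + 0.1) / 5 = 4.3200%
Mean R_m = (5.2 − 2.4 + 0.0 + 11.0 − 2.1) / 5 = 2.3400%
Σ(R_i − R̄_i)(R_m − R̄_m) = 161.2260  ⇒  Cov = 161.2260 / 5 = 32.2452
Σ(R_m − R̄_m)² = 130.8320  ⇒  Var(R_m) = 130.8320 / 5 = 26.1664
β = Cov / Var(R_m) = 32.2452 / 26.1664 = 1.2323
E(R) = R_f + β × MRP = 3.28% + 1.2323 × 3.57% = 7.68%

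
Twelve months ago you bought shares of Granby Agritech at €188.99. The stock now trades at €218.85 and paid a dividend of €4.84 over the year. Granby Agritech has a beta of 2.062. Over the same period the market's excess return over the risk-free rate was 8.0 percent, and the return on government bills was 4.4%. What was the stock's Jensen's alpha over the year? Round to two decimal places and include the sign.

Realised HPR = (P1 + D1 − P0) / P0 = (218.85 + 4.84 − 188.99) / 188.99 = 34.70 / 188.99 = 18.3608%
CAPM required = R_f + β·MRP = 4.4% + 2.062 × 8.0% = 20.8960%
α = realised − required = 18.3608% − 20.8960% = -2.54%

-2.54%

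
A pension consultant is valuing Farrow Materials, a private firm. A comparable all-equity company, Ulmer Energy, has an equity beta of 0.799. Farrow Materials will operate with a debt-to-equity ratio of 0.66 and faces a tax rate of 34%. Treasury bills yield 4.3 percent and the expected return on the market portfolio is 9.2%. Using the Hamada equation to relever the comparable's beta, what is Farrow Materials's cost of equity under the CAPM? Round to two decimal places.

β_L = β_U × [1 + (1 − t)(D/E)] = 0.799 × [1 + (1 − 0.34) × 0.66]
    = 0.799 × [1 + 0.66 × 0.66] = 0.799 × 1.4356 = 1.1470
MRP = 9.2% − 4.3% = 4.90%
E(R) = R_f + β_L × MRP = 4.3% + 1.1470 × 4.9% = 9.92%

9.92%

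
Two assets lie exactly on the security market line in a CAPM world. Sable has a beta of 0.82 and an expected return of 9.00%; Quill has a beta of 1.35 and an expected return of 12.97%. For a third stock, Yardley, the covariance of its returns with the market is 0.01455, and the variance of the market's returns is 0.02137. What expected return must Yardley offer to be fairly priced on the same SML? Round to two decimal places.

MRP = (12.97% − 9.00%) / (1.35 − 0.82) = 7.4906%
R_f = 9.00% − 0.82 × 7.4906% = 2.8577%
β_Yardley = Cov / Var(R_m) = 0.01455 / 0.02137 = 0.6809
E(R_Yardley) = R_f + β × MRP = 2.8577% + 0.6809 × 7.4906% = 7.96%

7.96%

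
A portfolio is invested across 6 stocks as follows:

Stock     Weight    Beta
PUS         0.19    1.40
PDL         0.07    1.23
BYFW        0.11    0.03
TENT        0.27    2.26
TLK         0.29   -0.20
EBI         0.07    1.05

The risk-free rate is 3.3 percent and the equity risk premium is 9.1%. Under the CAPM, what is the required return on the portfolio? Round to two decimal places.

12.23%

β_P = Σ w_i β_i = 0.19×1.40 + 0.07×1.23 + 0.11×0.03 + 0.27×2.26 + 0.29×-0.20 + 0.07×1.05 = 0.9811
E(R_P) = R_f + β_P × MRP = 3.3% + 0.9811 × 9.1% = 12.23%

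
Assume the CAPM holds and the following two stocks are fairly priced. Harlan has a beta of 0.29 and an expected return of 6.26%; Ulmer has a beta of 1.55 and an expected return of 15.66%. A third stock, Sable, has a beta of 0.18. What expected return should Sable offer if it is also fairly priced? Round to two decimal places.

5.44%

MRP (SML slope) = (15.66% − 6.26%) / (1.55 − 0.29) = 9.40% / 1.26 = 7.4603%
R_f (intercept) = 6.26% − 0.29 × 7.4603% = 4.0965%
E(R_Sable) = R_f + β × MRP = 4.0965% + 0.18 × 7.4603% = 5.44%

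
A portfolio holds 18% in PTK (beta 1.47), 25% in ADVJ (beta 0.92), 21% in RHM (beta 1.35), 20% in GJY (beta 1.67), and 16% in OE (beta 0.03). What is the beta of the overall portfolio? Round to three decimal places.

β_P = Σ w_i β_i = 0.18×1.47 + 0.25×0.92 + 0.21×1.35 + 0.20×1.67 + 0.16×0.03 = 1.1169

1.117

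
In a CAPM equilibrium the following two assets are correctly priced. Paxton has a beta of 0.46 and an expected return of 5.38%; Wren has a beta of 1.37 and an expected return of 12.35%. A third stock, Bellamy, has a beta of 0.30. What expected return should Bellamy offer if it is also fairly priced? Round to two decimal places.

4.15%

MRP (SML slope) = (12.35% − 5.38%) / (1.37 − 0.46) = 6.97% / 0.91 = 7.6593%
R_f (intercept) = 5.38% − 0.46 × 7.6593% = 1.8567%
E(R_Bellamy) = R_f + β × MRP = 1.8567% + 0.30 × 7.6593% = 4.15%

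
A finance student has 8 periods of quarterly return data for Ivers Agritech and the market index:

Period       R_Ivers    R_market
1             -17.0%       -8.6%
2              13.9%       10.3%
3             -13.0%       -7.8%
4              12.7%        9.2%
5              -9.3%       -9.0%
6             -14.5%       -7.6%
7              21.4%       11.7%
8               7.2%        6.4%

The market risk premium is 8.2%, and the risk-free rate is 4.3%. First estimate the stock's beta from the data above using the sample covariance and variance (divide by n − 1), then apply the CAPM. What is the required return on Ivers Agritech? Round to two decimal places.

17.09%

Mean R_i = (-17.0 + 13.9 − 13.0 + 12.7 − 9.3 − 14.5 + 21.4 + 7.2) / 8 = 0.1750%
Mean R_m = (-8.6 + 10.3 − 7.8 + 9.2 − 9.0 − 7.6 + 11.7 + 6.4) / 8 = 0.5750%
Σ(R_i − R̄_i)(R_m − R̄_m) = 997.1650  ⇒  Cov = 997.1650 / 7 = 142.4521
Σ(R_m − R̄_m)² = 639.4950  ⇒  Var(R_m) = 639.4950 / 7 = 91.3564
β = Cov / Var(R_m) = 142.4521 / 91.3564 = 1.5593
E(R) = R_f + β × MRP = 4.3% + 1.5593 × 8.2% = 17.09%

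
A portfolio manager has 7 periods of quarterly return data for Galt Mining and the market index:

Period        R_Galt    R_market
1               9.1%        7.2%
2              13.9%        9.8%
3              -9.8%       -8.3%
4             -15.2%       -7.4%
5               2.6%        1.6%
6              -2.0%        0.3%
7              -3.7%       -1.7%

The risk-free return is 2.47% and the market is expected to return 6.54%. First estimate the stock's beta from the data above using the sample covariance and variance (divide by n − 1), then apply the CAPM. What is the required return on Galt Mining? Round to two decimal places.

8.45%

Mean R_i = (9.1 + 13.9 − 9.8 − 15.2 + 2.6 − 2.0 − 3.7) / 7 = -0.7286%
Mean R_m = (7.2 + 9.8 − 8.3 − 7.4 + 1.6 + 0.3 − 1.7) / 7 = 0.2143%
Σ(R_i − R̄_i)(R_m − R̄_m) = 406.5029  ⇒  Cov = 406.5029 / 6 = 67.7505
Σ(R_m − R̄_m)² = 276.7486  ⇒  Var(R_m) = 276.7486 / 6 = 46.1248
β = Cov / Var(R_m) = 67.7505 / 46.1248 = 1.4689
MRP = 6.54% − 2.47% = 4.07%
E(R) = R_f + β × MRP = 2.47% + 1.4689 × 4.07% = 8.45%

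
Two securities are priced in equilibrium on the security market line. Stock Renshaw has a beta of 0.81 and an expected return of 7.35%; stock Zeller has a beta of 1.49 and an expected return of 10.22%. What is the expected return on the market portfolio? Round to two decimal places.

8.15%

Both satisfy E(R) = R_f + β·MRP, so the slope of the SML is
MRP = (10.22% − 7.35%) / (1.49 − 0.81) = 2.87% / 0.68 = 4.2206%
R_f = E(R_Renshaw) − β_Renshaw·MRP = 7.35% − 0.81 × 4.2206% = 3.9313%
E(R_m) = R_f + MRP = 3.9313% + 4.2206% = 8.15%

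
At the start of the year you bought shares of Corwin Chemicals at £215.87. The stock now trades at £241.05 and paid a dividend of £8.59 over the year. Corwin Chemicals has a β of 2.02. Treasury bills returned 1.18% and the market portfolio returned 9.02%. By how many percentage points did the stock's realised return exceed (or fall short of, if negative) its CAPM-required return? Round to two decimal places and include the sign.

-1.37%

Realised HPR = (P1 + D1 − P0) / P0 = (241.05 + 8.59 − 215.87) / 215.87 = 33.77 / 215.87 = 15.6437%
MRP = 9.02% − 1.18% = 7.84%
CAPM required = R_f + β·MRP = 1.18% + 2.02 × 7.84% = 17.0168%
α = realised − required = 15.6437% − 17.0168% = -1.37%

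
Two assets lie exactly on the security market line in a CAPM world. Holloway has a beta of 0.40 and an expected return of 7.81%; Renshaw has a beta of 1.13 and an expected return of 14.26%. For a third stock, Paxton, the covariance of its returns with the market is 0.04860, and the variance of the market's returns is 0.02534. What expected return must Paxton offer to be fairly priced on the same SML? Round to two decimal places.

MRP = (14.26% − 7.81%) / (1.13 − 0.40) = 8.8356%
R_f = 7.81% − 0.40 × 8.8356% = 4.2758%
β_Paxton = Cov / Var(R_m) = 0.04860 / 0.02534 = 1.9179
E(R_Paxton) = R_f + β × MRP = 4.2758% + 1.9179 × 8.8356% = 21.22%

21.22%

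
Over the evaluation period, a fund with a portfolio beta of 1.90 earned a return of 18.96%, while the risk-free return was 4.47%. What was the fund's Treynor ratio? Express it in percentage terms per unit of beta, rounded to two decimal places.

7.63%

Treynor = (R_P − R_f) / β_P = (18.96% − 4.47%) / 1.9000 = 14.49% / 1.9000 = 7.63%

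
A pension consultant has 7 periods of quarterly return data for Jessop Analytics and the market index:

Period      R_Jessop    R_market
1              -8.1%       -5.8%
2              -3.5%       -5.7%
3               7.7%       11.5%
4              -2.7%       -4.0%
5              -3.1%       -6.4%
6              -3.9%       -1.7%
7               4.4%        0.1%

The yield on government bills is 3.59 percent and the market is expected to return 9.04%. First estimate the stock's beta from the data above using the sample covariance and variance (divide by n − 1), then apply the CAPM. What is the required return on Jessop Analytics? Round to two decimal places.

Mean R_i = (-8.1 − 3.5 + 7.7 − 2.7 − 3.1 − 3.9 + 4.4) / 7 = -1.3143%
Mean R_m = (-5.8 − 5.7 + 11.5 − 4.0 − 6.4 − 1.7 + 0.1) / 7 = -1.7143%
Σ(R_i − R̄_i)(R_m − R̄_m) = 177.4186  ⇒  Cov = 177.4186 / 6 = 29.5698
Σ(R_m − R̄_m)² = 237.6686  ⇒  Var(R_m) = 237.6686 / 6 = 39.6114
β = Cov / Var(R_m) = 29.5698 / 39.6114 = 0.7465
MRP = 9.04% − 3.59% = 5.45%
E(R) = R_f + β × MRP = 3.59% + 0.7465 × 5.45% = 7.66%

7.66%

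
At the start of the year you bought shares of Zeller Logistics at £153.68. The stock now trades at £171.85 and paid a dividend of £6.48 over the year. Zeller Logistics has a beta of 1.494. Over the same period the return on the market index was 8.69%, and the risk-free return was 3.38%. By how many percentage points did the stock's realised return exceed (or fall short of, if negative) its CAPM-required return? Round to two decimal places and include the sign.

+4.73%

Realised HPR = (P1 + D1 − P0) / P0 = (171.85 + 6.48 − 153.68) / 153.68 = 24.65 / 153.68 = 16.0398%
MRP = 8.69% − 3.38% = 5.31%
CAPM required = R_f + β·MRP = 3.38% + 1.494 × 5.31% = 11.31314%
α = realised − required = 16.0398% − 11.31314% = +4.73%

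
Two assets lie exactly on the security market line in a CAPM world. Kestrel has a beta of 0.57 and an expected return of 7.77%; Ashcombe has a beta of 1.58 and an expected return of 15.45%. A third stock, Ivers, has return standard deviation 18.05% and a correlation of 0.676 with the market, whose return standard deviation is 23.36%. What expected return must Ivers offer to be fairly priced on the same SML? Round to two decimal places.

MRP = (15.45% − 7.77%) / (1.58 − 0.57) = 7.6040%
R_f = 7.77% − 0.57 × 7.6040% = 3.4357%
β_Ivers = ρ·σ_i/σ_m = 0.676 × 18.05 / 23.36 = 0.5223
E(R_Ivers) = R_f + β × MRP = 3.4357% + 0.5223 × 7.6040% = 7.41%

7.41%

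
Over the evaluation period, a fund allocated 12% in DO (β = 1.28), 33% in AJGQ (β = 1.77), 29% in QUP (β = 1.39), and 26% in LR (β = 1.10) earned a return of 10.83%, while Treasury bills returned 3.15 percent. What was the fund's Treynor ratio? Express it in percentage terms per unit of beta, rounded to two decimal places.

β_P = 0.12×1.28 + 0.33×1.77 + 0.29×1.39 + 0.26×1.10 = 1.4268
Treynor = (R_P − R_f) / β_P = (10.83% − 3.15%) / 1.4268 = 7.68% / 1.4268 = 5.38%

5.38%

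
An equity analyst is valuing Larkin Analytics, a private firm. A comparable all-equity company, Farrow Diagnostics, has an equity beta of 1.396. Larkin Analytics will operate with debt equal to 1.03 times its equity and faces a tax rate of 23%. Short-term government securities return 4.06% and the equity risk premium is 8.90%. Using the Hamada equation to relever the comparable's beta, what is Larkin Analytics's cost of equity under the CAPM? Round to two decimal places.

β_L = β_U × [1 + (1 − t)(D/E)] = 1.396 × [1 + (1 − 0.23) × 1.03]
    = 1.396 × [1 + 0.77 × 1.03] = 1.396 × 1.7931 = 2.5032
E(R) = R_f + β_L × MRP = 4.06% + 2.5032 × 8.90% = 26.34%

26.34%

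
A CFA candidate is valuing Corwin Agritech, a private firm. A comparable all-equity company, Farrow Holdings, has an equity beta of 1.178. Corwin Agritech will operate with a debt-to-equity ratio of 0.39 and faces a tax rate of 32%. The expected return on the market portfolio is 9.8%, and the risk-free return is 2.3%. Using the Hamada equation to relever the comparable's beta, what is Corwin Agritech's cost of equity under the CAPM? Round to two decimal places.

β_L = β_U × [1 + (1 − t)(D/E)] = 1.178 × [1 + (1 − 0.32) × 0.39]
    = 1.178 × [1 + 0.68 × 0.39] = 1.178 × 1.2652 = 1.4904
MRP = 9.8% − 2.3% = 7.50%
E(R) = R_f + β_L × MRP = 2.3% + 1.4904 × 7.5% = 13.48%

13.48%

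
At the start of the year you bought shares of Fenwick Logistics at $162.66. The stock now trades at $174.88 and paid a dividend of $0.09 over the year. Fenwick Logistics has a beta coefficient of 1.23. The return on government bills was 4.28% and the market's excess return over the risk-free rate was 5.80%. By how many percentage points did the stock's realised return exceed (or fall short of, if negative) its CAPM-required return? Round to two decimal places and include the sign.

-3.85%

Realised HPR = (P1 + D1 − P0) / P0 = (174.88 + 0.09 − 162.66) / 162.66 = 12.31 / 162.66 = 7.5679%
CAPM required = R_f + β·MRP = 4.28% + 1.23 × 5.80% = 11.4140%
α = realised − required = 7.5679% − 11.4140% = -3.85%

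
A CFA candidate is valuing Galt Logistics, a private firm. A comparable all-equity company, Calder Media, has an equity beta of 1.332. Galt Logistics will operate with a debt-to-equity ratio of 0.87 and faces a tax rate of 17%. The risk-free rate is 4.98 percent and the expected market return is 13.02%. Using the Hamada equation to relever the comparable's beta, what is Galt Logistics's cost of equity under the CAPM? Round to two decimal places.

β_L = β_U × [1 + (1 − t)(D/E)] = 1.332 × [1 + (1 − 0.17) × 0.87]
    = 1.332 × [1 + 0.83 × 0.87] = 1.332 × 1.7221 = 2.2938
MRP = 13.02% − 4.98% = 8.04%
E(R) = R_f + β_L × MRP = 4.98% + 2.2938 × 8.04% = 23.42%

23.42%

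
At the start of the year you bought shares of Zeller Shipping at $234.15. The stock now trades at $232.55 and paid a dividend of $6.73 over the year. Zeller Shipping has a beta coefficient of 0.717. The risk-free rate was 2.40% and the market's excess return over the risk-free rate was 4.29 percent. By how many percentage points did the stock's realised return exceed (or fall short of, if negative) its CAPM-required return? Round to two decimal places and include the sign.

Realised HPR = (P1 + D1 − P0) / P0 = (232.55 + 6.73 − 234.15) / 234.15 = 5.13 / 234.15 = 2.1909%
CAPM required = R_f + β·MRP = 2.40% + 0.717 × 4.29% = 5.47593%
α = realised − required = 2.1909% − 5.47593% = -3.29%

-3.29%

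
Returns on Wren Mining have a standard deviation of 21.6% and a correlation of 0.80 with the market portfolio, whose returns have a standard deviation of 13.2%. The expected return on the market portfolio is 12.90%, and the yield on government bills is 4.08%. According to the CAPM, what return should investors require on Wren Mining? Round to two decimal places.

15.63%

β = ρ × σ_i / σ_m = 0.80 × 21.6% / 13.2% = 1.3091
MRP = 12.90% − 4.08% = 8.82%
E(R) = 4.08% + 1.3091 × 8.82% = 15.63%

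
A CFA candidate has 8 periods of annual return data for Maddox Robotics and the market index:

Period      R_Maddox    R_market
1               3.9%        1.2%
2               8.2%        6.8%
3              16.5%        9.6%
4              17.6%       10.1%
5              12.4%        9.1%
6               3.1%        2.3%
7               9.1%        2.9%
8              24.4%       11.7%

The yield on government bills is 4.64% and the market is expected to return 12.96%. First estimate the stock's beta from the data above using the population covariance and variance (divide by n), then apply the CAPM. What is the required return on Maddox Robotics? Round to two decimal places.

Mean R_i = (3.9 + 8.2 + 16.5 + 17.6 + 12.4 + 3.1 + 9.1 + 24.4) / 8 = 11.9000%
Mean R_m = (1.2 + 6.8 + 9.6 + 10.1 + 9.1 + 2.3 + 2.9 + 11.7) / 8 = 6.7125%
Σ(R_i − R̄_i)(R_m − R̄_m) = 189.4100  ⇒  Cov = 189.4100 / 8 = 23.6763
Σ(R_m − R̄_m)² = 114.7888  ⇒  Var(R_m) = 114.7888 / 8 = 14.3486
β = Cov / Var(R_m) = 23.6763 / 14.3486 = 1.6501
MRP = 12.96% − 4.64% = 8.32%
E(R) = R_f + β × MRP = 4.64% + 1.6501 × 8.32% = 18.37%

18.37%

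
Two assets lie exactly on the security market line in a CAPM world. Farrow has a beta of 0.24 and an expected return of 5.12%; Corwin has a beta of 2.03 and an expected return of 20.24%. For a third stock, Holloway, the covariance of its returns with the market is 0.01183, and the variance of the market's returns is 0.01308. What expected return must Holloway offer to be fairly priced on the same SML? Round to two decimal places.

10.73%

MRP = (20.24% − 5.12%) / (2.03 − 0.24) = 8.4469%
R_f = 5.12% − 0.24 × 8.4469% = 3.0927%
β_Holloway = Cov / Var(R_m) = 0.01183 / 0.01308 = 0.9044
E(R_Holloway) = R_f + β × MRP = 3.0927% + 0.9044 × 8.4469% = 10.73%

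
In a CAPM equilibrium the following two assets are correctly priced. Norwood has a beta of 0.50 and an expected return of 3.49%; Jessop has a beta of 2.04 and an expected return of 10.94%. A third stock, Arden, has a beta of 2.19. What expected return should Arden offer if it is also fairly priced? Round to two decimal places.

MRP (SML slope) = (10.94% − 3.49%) / (2.04 − 0.50) = 7.45% / 1.54 = 4.8377%
R_f (intercept) = 3.49% − 0.50 × 4.8377% = 1.0712%
E(R_Arden) = R_f + β × MRP = 1.0712% + 2.19 × 4.8377% = 11.67%

11.67%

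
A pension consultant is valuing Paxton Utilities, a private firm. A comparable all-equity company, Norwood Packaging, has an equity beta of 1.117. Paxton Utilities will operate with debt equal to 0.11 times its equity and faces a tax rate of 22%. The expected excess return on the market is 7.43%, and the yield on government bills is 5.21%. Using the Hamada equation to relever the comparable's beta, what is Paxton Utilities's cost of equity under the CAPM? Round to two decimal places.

β_L = β_U × [1 + (1 − t)(D/E)] = 1.117 × [1 + (1 − 0.22) × 0.11]
    = 1.117 × [1 + 0.78 × 0.11] = 1.117 × 1.0858 = 1.2128
E(R) = R_f + β_L × MRP = 5.21% + 1.2128 × 7.43% = 14.22%

14.22%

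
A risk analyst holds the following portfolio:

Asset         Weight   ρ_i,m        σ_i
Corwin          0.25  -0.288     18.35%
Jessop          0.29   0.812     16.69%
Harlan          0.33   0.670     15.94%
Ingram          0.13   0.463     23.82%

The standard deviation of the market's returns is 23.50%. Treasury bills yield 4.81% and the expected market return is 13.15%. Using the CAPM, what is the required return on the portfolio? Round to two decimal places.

7.50%

β_Corwin = -0.288 × 18.35% / 23.50% = -0.2249
β_Jessop = 0.812 × 16.69% / 23.50% = 0.5767
β_Harlan = 0.670 × 15.94% / 23.50% = 0.4545
β_Ingram = 0.463 × 23.82% / 23.50% = 0.4693
β_P = Σ w_i β_i = 0.25×-0.2249 + 0.29×0.5767 + 0.33×0.4545 + 0.13×0.4693 = 0.3220
MRP = 13.15% − 4.81% = 8.34%
E(R_P) = R_f + β_P × MRP = 4.81% + 0.3220 × 8.34% = 7.50%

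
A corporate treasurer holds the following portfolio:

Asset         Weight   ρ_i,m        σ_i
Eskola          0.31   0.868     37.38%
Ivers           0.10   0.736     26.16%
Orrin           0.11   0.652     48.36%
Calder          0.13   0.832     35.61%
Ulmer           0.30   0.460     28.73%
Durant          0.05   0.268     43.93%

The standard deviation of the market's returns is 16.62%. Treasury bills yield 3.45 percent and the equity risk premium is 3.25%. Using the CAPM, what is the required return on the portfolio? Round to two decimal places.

β_Eskola = 0.868 × 37.38% / 16.62% = 1.9522
β_Ivers = 0.736 × 26.16% / 16.62% = 1.1585
β_Orrin = 0.652 × 48.36% / 16.62% = 1.8972
β_Calder = 0.832 × 35.61% / 16.62% = 1.7826
β_Ulmer = 0.460 × 28.73% / 16.62% = 0.7952
β_Durant = 0.268 × 43.93% / 16.62% = 0.7084
β_P = Σ w_i β_i = 0.31×1.9522 + 0.10×1.1585 + 0.11×1.8972 + 0.13×1.7826 + 0.30×0.7952 + 0.05×0.7084 = 1.4354
E(R_P) = R_f + β_P × MRP = 3.45% + 1.4354 × 3.25% = 8.12%

8.12%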